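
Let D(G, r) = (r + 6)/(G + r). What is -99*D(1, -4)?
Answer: 66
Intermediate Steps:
D(G, r) = (6 + r)/(G + r)
-99*D(1, -4) = -99*(6 - 4)/(1 - 4) = -99*2/(-3) = -(-33)*2 = -99*(-⅔) = 66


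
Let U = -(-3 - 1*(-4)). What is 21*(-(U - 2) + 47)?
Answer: 1050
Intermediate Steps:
U = -1 (U = -(-3 + 4) = -1*1 = -1)
21*(-(U - 2) + 47) = 21*(-(-1 - 2) + 47) = 21*(-1*(-3) + 47) = 21*(3 + 47) = 21*50 = 1050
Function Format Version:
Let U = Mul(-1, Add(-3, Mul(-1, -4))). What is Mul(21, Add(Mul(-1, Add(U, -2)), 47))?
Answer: 1050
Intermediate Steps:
U = -1 (U = Mul(-1, Add(-3, 4)) = Mul(-1, 1) = -1)
Mul(21, Add(Mul(-1, Add(U, -2)), 47)) = Mul(21, Add(Mul(-1, Add(-1, -2)), 47)) = Mul(21, Add(Mul(-1, -3), 47)) = Mul(21, Add(3, 47)) = Mul(21, 50) = 1050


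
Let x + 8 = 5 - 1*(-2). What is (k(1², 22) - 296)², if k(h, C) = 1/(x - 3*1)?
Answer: 1404225/16 ≈ 87764.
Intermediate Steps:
x = -1 (x = -8 + (5 - 1*(-2)) = -8 + (5 + 2) = -8 + 7 = -1)
k(h, C) = -¼ (k(h, C) = 1/(-1 - 3*1) = 1/(-1 - 3) = 1/(-4) = -¼)
(k(1², 22) - 296)² = (-¼ - 296)² = (-1185/4)² = 1404225/16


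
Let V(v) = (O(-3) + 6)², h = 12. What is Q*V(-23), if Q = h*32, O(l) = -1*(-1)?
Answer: 18816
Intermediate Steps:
O(l) = 1
V(v) = 49 (V(v) = (1 + 6)² = 7² = 49)
Q = 384 (Q = 12*32 = 384)
Q*V(-23) = 384*49 = 18816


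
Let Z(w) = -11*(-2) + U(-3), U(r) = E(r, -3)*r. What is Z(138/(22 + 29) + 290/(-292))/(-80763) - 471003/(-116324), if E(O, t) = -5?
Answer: 2925793177/722667324 ≈ 4.0486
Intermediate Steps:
U(r) = -5*r
Z(w) = 37 (Z(w) = -11*(-2) - 5*(-3) = 22 + 15 = 37)
Z(138/(22 + 29) + 290/(-292))/(-80763) - 471003/(-116324) = 37/(-80763) - 471003/(-116324) = 37*(-1/80763) - 471003*(-1/116324) = -37/80763 + 36231/8948 = 2925793177/722667324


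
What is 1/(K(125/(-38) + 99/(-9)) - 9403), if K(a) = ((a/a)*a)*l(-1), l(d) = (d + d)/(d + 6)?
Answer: -95/892742 ≈ -0.00010641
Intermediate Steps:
l(d) = 2*d/(6 + d) (l(d) = (2*d)/(6 + d) = 2*d/(6 + d))
K(a) = -2*a/5 (K(a) = ((a/a)*a)*(2*(-1)/(6 - 1)) = (1*a)*(2*(-1)/5) = a*(2*(-1)*(⅕)) = a*(-⅖) = -2*a/5)
1/(K(125/(-38) + 99/(-9)) - 9403) = 1/(-2*(125/(-38) + 99/(-9))/5 - 9403) = 1/(-2*(125*(-1/38) + 99*(-⅑))/5 - 9403) = 1/(-2*(-125/38 - 11)/5 - 9403) = 1/(-⅖*(-543/38) - 9403) = 1/(543/95 - 9403) = 1/(-892742/95) = -95/892742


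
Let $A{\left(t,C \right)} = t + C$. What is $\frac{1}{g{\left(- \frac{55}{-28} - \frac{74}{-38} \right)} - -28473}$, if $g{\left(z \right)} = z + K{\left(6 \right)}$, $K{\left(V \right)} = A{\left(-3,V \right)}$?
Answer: $\frac{532}{15151313} \approx 3.5112 \cdot 10^{-5}$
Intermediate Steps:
$A{\left(t,C \right)} = C + t$
$K{\left(V \right)} = -3 + V$ ($K{\left(V \right)} = V - 3 = -3 + V$)
$g{\left(z \right)} = 3 + z$ ($g{\left(z \right)} = z + \left(-3 + 6\right) = z + 3 = 3 + z$)
$\frac{1}{g{\left(- \frac{55}{-28} - \frac{74}{-38} \right)} - -28473} = \frac{1}{\left(3 - \left(- \frac{55}{28} - \frac{37}{19}\right)\right) - -28473} = \frac{1}{\left(3 - - \frac{2081}{532}\right) + 28473} = \frac{1}{\left(3 + \left(\frac{55}{28} + \frac{37}{19}\right)\right) + 28473} = \frac{1}{\left(3 + \frac{2081}{532}\right) + 28473} = \frac{1}{\frac{3677}{532} + 28473} = \frac{1}{\frac{15151313}{532}} = \frac{532}{15151313}$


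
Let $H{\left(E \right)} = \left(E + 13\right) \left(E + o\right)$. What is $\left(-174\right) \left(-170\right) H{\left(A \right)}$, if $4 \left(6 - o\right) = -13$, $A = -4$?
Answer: $1397655$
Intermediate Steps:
$o = \frac{37}{4}$ ($o = 6 - - \frac{13}{4} = 6 + \frac{13}{4} = \frac{37}{4} \approx 9.25$)
$H{\left(E \right)} = \left(13 + E\right) \left(\frac{37}{4} + E\right)$ ($H{\left(E \right)} = \left(E + 13\right) \left(E + \frac{37}{4}\right) = \left(13 + E\right) \left(\frac{37}{4} + E\right)$)
$\left(-174\right) \left(-170\right) H{\left(A \right)} = \left(-174\right) \left(-170\right) \left(\frac{481}{4} + \left(-4\right)^{2} + \frac{89}{4} \left(-4\right)\right) = 29580 \left(\frac{481}{4} + 16 - 89\right) = 29580 \cdot \frac{189}{4} = 1397655$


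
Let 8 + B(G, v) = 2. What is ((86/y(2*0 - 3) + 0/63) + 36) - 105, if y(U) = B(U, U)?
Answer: -250/3 ≈ -83.333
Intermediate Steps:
B(G, v) = -6 (B(G, v) = -8 + 2 = -6)
y(U) = -6
((86/y(2*0 - 3) + 0/63) + 36) - 105 = ((86/(-6) + 0/63) + 36) - 105 = ((86*(-1/6) + 0*(1/63)) + 36) - 105 = ((-43/3 + 0) + 36) - 105 = (-43/3 + 36) - 105 = 65/3 - 105 = -250/3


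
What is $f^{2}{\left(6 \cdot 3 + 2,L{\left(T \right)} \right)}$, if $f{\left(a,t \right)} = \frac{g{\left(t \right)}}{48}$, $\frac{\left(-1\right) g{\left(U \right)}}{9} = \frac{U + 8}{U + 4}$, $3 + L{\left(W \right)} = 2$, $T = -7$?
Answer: $\frac{49}{256} \approx 0.19141$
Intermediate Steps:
$L{\left(W \right)} = -1$ ($L{\left(W \right)} = -3 + 2 = -1$)
$g{\left(U \right)} = - \frac{9 \left(8 + U\right)}{4 + U}$ ($g{\left(U \right)} = - 9 \frac{U + 8}{U + 4} = - 9 \frac{8 + U}{4 + U} = - \frac{9 \left(8 + U\right)}{4 + U}$)
$f{\left(a,t \right)} = \frac{3 \left(-8 - t\right)}{16 \left(4 + t\right)}$ ($f{\left(a,t \right)} = \frac{9 \frac{1}{4 + t} \left(-8 - t\right)}{48} = \frac{9 \left(-8 - t\right)}{4 + t} \frac{1}{48} = \frac{3 \left(-8 - t\right)}{16 \left(4 + t\right)}$)
$f^{2}{\left(6 \cdot 3 + 2,L{\left(T \right)} \right)} = \left(\frac{3 \left(-8 - -1\right)}{16 \left(4 - 1\right)}\right)^{2} = \left(\frac{3 \left(-8 + 1\right)}{16 \cdot 3}\right)^{2} = \left(\frac{3}{16} \cdot \frac{1}{3} \left(-7\right)\right)^{2} = \left(- \frac{7}{16}\right)^{2} = \frac{49}{256}$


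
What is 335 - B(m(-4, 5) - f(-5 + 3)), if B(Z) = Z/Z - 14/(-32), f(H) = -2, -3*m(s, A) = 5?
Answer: 5337/16 ≈ 333.56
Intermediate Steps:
m(s, A) = -5/3 (m(s, A) = -⅓*5 = -5/3)
B(Z) = 23/16 (B(Z) = 1 - 14*(-1/32) = 1 + 7/16 = 23/16)
335 - B(m(-4, 5) - f(-5 + 3)) = 335 - 1*23/16 = 335 - 23/16 = 5337/16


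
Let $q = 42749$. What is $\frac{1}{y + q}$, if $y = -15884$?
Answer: $\frac{1}{26865} \approx 3.7223 \cdot 10^{-5}$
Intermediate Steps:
$\frac{1}{y + q} = \frac{1}{-15884 + 42749} = \frac{1}{26865}$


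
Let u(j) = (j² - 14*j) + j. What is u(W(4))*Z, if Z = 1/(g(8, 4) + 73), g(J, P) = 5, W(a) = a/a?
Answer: -2/13 ≈ -0.15385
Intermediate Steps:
W(a) = 1
u(j) = j² - 13*j
Z = 1/78 (Z = 1/(5 + 73) = 1/78 ≈ 0.012821)
u(W(4))*Z = (1*(-13 + 1))*(1/78) = (1*(-12))*(1/78) = -12*1/78 = -2/13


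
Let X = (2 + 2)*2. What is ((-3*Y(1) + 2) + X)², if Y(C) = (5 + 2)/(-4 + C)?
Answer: 289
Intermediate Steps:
Y(C) = 7/(-4 + C)
X = 8 (X = 4*2 = 8)
((-3*Y(1) + 2) + X)² = ((-21/(-4 + 1) + 2) + 8)² = ((-21/(-3) + 2) + 8)² = ((-21*(-1)/3 + 2) + 8)² = ((-3*(-7/3) + 2) + 8)² = ((7 + 2) + 8)² = (9 + 8)² = 17² = 289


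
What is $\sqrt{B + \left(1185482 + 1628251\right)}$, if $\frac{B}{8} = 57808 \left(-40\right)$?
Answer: $i \sqrt{15684827} \approx 3960.4 i$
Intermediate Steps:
$B = -18498560$ ($B = 8 \cdot 57808 \left(-40\right) = 8 \left(-2312320\right) = -18498560$)
$\sqrt{B + \left(1185482 + 1628251\right)} = \sqrt{-18498560 + \left(1185482 + 1628251\right)} = \sqrt{-18498560 + 2813733} = \sqrt{-15684827} = i \sqrt{15684827}$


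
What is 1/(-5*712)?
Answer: -1/3560 ≈ -0.00028090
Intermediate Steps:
1/(-5*712) = 1/(-3560) = -1/3560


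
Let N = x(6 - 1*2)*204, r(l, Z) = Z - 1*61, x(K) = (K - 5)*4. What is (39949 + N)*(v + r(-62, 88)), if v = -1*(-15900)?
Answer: 623271291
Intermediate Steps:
x(K) = -20 + 4*K (x(K) = (-5 + K)*4 = -20 + 4*K)
r(l, Z) = -61 + Z (r(l, Z) = Z - 61 = -61 + Z)
v = 15900
N = -816 (N = (-20 + 4*(6 - 1*2))*204 = (-20 + 4*(6 - 2))*204 = (-20 + 4*4)*204 = (-20 + 16)*204 = -4*204 = -816)
(39949 + N)*(v + r(-62, 88)) = (39949 - 816)*(15900 + (-61 + 88)) = 39133*(15900 + 27) = 39133*15927 = 623271291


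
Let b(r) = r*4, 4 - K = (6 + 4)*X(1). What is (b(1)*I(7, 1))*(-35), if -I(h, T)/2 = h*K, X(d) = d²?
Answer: -11760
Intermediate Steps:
K = -6 (K = 4 - (6 + 4)*1² = 4 - 10 = -6)
b(r) = 4*r
I(h, T) = 12*h (I(h, T) = -2*h*(-6) = -(-12)*h = 12*h)
(b(1)*I(7, 1))*(-35) = ((4*1)*(12*7))*(-35) = (4*84)*(-35) = 336*(-35) = -11760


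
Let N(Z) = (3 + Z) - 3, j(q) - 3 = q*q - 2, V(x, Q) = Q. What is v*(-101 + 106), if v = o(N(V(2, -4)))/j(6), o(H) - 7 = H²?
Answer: 115/37 ≈ 3.1081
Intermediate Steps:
j(q) = 1 + q² (j(q) = 3 + (q*q - 2) = 3 + (q² - 2) = 3 + (-2 + q²) = 1 + q²)
N(Z) = Z
o(H) = 7 + H²
v = 23/37 (v = (7 + (-4)²)/(1 + 6²) = (7 + 16)/(1 + 36) = 23/37 ≈ 0.62162)
v*(-101 + 106) = 23*(-101 + 106)/37 = (23/37)*5 = 115/37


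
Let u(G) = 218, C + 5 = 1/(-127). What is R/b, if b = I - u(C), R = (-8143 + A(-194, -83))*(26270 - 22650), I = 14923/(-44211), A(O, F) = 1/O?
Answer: 126414052169130/936333337 ≈ 1.3501e+5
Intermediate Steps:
C = -636/127 (C = -5 + 1/(-127) = -5 - 1/127 = -636/127 ≈ -5.0079)
I = -14923/44211 (I = 14923*(-1/44211) = -14923/44211 ≈ -0.33754)
R = -2859334830/97 (R = (-8143 + 1/(-194))*(26270 - 22650) = (-8143 - 1/194)*3620 = -1579743/194*3620 = -2859334830/97 ≈ -2.9478e+7)
b = -9652921/44211 (b = -14923/44211 - 1*218 = -14923/44211 - 218 = -9652921/44211 ≈ -218.34)
R/b = -2859334830/(97*(-9652921/44211)) = -2859334830/97*(-44211/9652921) = 126414052169130/936333337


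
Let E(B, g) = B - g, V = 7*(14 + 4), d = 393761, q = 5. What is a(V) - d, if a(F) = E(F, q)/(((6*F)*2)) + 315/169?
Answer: -100616464079/255528 ≈ -3.9376e+5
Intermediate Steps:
V = 126 (V = 7*18 = 126)
a(F) = 315/169 + (-5 + F)/(12*F) (a(F) = (F - 1*5)/(((6*F)*2)) + 315/169 = (F - 5)/((12*F)) + 315*(1/169) = (-5 + F)*(1/(12*F)) + 315/169 = (-5 + F)/(12*F) + 315/169 = 315/169 + (-5 + F)/(12*F))
a(V) - d = (1/2028)*(-845 + 3949*126)/126 - 1*393761 = (1/2028)*(1/126)*(-845 + 497574) - 393761 = (1/2028)*(1/126)*496729 - 393761 = 496729/255528 - 393761 = -100616464079/255528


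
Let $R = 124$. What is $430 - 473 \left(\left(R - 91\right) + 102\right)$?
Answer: $-63425$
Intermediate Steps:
$430 - 473 \left(\left(R - 91\right) + 102\right) = 430 - 473 \left(\left(124 - 91\right) + 102\right) = 430 - 473 \left(33 + 102\right) = 430 - 63855 = -63425$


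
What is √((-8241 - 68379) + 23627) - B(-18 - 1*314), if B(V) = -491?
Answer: 491 + I*√52993 ≈ 491.0 + 230.2*I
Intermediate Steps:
√((-8241 - 68379) + 23627) - B(-18 - 1*314) = √((-8241 - 68379) + 23627) - 1*(-491) = √(-76620 + 23627) + 491 = √(-52993) + 491 = I*√52993 + 491 = 491 + I*√52993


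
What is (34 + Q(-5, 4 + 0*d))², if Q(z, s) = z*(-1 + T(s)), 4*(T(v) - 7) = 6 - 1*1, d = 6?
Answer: 81/16 ≈ 5.0625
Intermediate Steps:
T(v) = 33/4 (T(v) = 7 + (6 - 1*1)/4 = 7 + (6 - 1)/4 = 7 + (¼)*5 = 7 + 5/4 = 33/4)
Q(z, s) = 29*z/4 (Q(z, s) = z*(-1 + 33/4) = z*(29/4) = 29*z/4)
(34 + Q(-5, 4 + 0*d))² = (34 + (29/4)*(-5))² = (34 - 145/4)² = (-9/4)² = 81/16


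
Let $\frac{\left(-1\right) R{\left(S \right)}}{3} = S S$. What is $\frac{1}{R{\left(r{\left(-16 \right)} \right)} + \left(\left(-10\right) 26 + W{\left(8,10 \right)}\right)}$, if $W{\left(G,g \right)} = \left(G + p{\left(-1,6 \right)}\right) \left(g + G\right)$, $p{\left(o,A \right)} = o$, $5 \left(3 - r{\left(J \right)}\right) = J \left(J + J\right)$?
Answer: $- \frac{25}{744377} \approx -3.3585 \cdot 10^{-5}$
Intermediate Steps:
$r{\left(J \right)} = 3 - \frac{2 J^{2}}{5}$ ($r{\left(J \right)} = 3 - \frac{J \left(J + J\right)}{5} = 3 - \frac{J 2 J}{5} = 3 - \frac{2 J^{2}}{5}$)
$W{\left(G,g \right)} = \left(-1 + G\right) \left(G + g\right)$ ($W{\left(G,g \right)} = \left(G - 1\right) \left(g + G\right) = \left(-1 + G\right) \left(G + g\right)$)
$R{\left(S \right)} = - 3 S^{2}$ ($R{\left(S \right)} = - 3 S S = - 3 S^{2}$)
$\frac{1}{R{\left(r{\left(-16 \right)} \right)} + \left(\left(-10\right) 26 + W{\left(8,10 \right)}\right)} = \frac{1}{- 3 \left(3 - \frac{2 \left(-16\right)^{2}}{5}\right)^{2} + \left(\left(-10\right) 26 + \left(8^{2} - 8 - 10 + 8 \cdot 10\right)\right)} = \frac{1}{- 3 \left(3 - \frac{512}{5}\right)^{2} + \left(-260 + \left(64 - 8 - 10 + 80\right)\right)} = \frac{1}{- 3 \left(3 - \frac{512}{5}\right)^{2} + \left(-260 + 126\right)} = \frac{1}{- 3 \left(- \frac{497}{5}\right)^{2} - 134} = \frac{1}{\left(-3\right) \frac{247009}{25} - 134} = \frac{1}{- \frac{741027}{25} - 134} = \frac{1}{- \frac{744377}{25}} = - \frac{25}{744377}$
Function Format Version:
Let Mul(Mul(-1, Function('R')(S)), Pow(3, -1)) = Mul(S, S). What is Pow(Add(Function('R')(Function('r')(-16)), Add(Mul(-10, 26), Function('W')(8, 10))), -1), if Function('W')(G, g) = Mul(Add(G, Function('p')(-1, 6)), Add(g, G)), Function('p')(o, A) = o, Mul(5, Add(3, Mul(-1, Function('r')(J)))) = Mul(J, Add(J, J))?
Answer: Rational(-25, 744377) ≈ -3.3585e-5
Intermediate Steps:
Function('r')(J) = Add(3, Mul(Rational(-2, 5), Pow(J, 2))) (Function('r')(J) = Add(3, Mul(Rational(-1, 5), Mul(J, Add(J, J)))) = Add(3, Mul(Rational(-1, 5), Mul(J, Mul(2, J)))) = Add(3, Mul(Rational(-1, 5), Mul(2, Pow(J, 2)))) = Add(3, Mul(Rational(-2, 5), Pow(J, 2))))
Function('W')(G, g) = Mul(Add(-1, G), Add(G, g)) (Function('W')(G, g) = Mul(Add(G, -1), Add(g, G)) = Mul(Add(-1, G), Add(G, g)))
Function('R')(S) = Mul(-3, Pow(S, 2)) (Function('R')(S) = Mul(-3, Mul(S, S)) = Mul(-3, Pow(S, 2)))
Pow(Add(Function('R')(Function('r')(-16)), Add(Mul(-10, 26), Function('W')(8, 10))), -1) = Pow(Add(Mul(-3, Pow(Add(3, Mul(Rational(-2, 5), Pow(-16, 2))), 2)), Add(Mul(-10, 26), Add(Pow(8, 2), Mul(-1, 8), Mul(-1, 10), Mul(8, 10)))), -1) = Pow(Add(Mul(-3, Pow(Add(3, Mul(Rational(-2, 5), 256)), 2)), Add(-260, Add(64, -8, -10, 80))), -1) = Pow(Add(Mul(-3, Pow(Add(3, Rational(-512, 5)), 2)), Add(-260, 126)), -1) = Pow(Add(Mul(-3, Pow(Rational(-497, 5), 2)), -134), -1) = Pow(Add(Mul(-3, Rational(247009, 25)), -134), -1) = Pow(Add(Rational(-741027, 25), -134), -1) = Pow(Rational(-744377, 25), -1) = Rational(-25, 744377)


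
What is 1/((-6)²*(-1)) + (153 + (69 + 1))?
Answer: 8027/36 ≈ 222.97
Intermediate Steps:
1/((-6)²*(-1)) + (153 + (69 + 1)) = 1/(36*(-1)) + (153 + 70) = 1/(-36) + 223 = -1/36 + 223 = 8027/36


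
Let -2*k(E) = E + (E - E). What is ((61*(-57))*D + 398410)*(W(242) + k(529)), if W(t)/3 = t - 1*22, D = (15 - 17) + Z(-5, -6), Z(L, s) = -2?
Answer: 163071769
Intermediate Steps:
k(E) = -E/2 (k(E) = -(E + (E - E))/2 = -(E + 0)/2 = -E/2)
D = -4 (D = (15 - 17) - 2 = -2 - 2 = -4)
W(t) = -66 + 3*t (W(t) = 3*(t - 1*22) = 3*(t - 22) = 3*(-22 + t) = -66 + 3*t)
((61*(-57))*D + 398410)*(W(242) + k(529)) = ((61*(-57))*(-4) + 398410)*((-66 + 3*242) - ½*529) = (-3477*(-4) + 398410)*((-66 + 726) - 529/2) = (13908 + 398410)*(660 - 529/2) = 412318*(791/2) = 163071769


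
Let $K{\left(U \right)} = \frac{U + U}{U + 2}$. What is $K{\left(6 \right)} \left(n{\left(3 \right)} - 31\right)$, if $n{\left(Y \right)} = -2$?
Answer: $- \frac{99}{2} \approx -49.5$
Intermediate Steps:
$K{\left(U \right)} = \frac{2 U}{2 + U}$
$K{\left(6 \right)} \left(n{\left(3 \right)} - 31\right) = 2 \cdot 6 \frac{1}{2 + 6} \left(-2 - 31\right) = 2 \cdot 6 \cdot \frac{1}{8} \left(-33\right) = \frac{3}{2} \left(-33\right) = - \frac{99}{2}$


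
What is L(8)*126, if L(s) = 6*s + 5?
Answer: 6678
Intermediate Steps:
L(s) = 5 + 6*s
L(8)*126 = (5 + 6*8)*126 = (5 + 48)*126 = 53*126 = 6678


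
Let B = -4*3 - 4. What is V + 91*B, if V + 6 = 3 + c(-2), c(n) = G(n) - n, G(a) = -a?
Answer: -1455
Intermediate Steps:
B = -16 (B = -12 - 4 = -16)
c(n) = -2*n (c(n) = -n - n = -2*n)
V = 1 (V = -6 + (3 - 2*(-2)) = -6 + (3 + 4) = -6 + 7 = 1)
V + 91*B = 1 + 91*(-16) = 1 - 1456 = -1455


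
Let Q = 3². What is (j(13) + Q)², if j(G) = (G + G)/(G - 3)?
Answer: 3364/25 ≈ 134.56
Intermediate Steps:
j(G) = 2*G/(-3 + G) (j(G) = (2*G)/(-3 + G) = 2*G/(-3 + G))
Q = 9
(j(13) + Q)² = (2*13/(-3 + 13) + 9)² = (2*13/10 + 9)² = (2*13*(⅒) + 9)² = (13/5 + 9)² = (58/5)² = 3364/25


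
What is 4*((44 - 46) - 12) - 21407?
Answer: -21463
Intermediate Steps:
4*((44 - 46) - 12) - 21407 = 4*(-2 - 12) - 21407 = 4*(-14) - 21407 = -56 - 21407 = -21463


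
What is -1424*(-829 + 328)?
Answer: 713424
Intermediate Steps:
-1424*(-829 + 328) = -1424*(-501) = 713424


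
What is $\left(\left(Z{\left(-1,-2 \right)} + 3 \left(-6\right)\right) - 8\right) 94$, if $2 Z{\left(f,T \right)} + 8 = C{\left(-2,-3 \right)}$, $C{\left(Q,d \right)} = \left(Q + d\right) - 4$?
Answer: $-3243$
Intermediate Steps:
$C{\left(Q,d \right)} = -4 + Q + d$
$Z{\left(f,T \right)} = - \frac{17}{2}$ ($Z{\left(f,T \right)} = -4 + \frac{-4 - 2 - 3}{2} = -4 + \frac{1}{2} \left(-9\right) = -4 - \frac{9}{2} = - \frac{17}{2}$)
$\left(\left(Z{\left(-1,-2 \right)} + 3 \left(-6\right)\right) - 8\right) 94 = \left(\left(- \frac{17}{2} + 3 \left(-6\right)\right) - 8\right) 94 = \left(\left(- \frac{17}{2} - 18\right) - 8\right) 94 = \left(- \frac{53}{2} - 8\right) 94 = \left(- \frac{69}{2}\right) 94 = -3243$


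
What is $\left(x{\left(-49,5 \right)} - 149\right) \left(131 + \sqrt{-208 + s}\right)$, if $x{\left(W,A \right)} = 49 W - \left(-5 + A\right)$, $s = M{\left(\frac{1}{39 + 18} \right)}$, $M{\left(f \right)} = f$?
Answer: $-334050 - \frac{850 i \sqrt{675735}}{19} \approx -3.3405 \cdot 10^{5} - 36775.0 i$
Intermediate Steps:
$s = \frac{1}{57}$ ($s = \frac{1}{39 + 18} = \frac{1}{57} \approx 0.017544$)
$x{\left(W,A \right)} = 5 - A + 49 W$
$\left(x{\left(-49,5 \right)} - 149\right) \left(131 + \sqrt{-208 + s}\right) = \left(\left(5 - 5 + 49 \left(-49\right)\right) - 149\right) \left(131 + \sqrt{-208 + \frac{1}{57}}\right) = \left(\left(5 - 5 - 2401\right) - 149\right) \left(131 + \sqrt{- \frac{11855}{57}}\right) = \left(-2401 - 149\right) \left(131 + \frac{i \sqrt{675735}}{57}\right) = - 2550 \left(131 + \frac{i \sqrt{675735}}{57}\right) = -334050 - \frac{850 i \sqrt{675735}}{19}$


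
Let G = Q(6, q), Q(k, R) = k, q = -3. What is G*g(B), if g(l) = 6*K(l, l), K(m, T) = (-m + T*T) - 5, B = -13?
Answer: 6372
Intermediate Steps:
G = 6
K(m, T) = -5 + T² - m (K(m, T) = (-m + T²) - 5 = (T² - m) - 5 = -5 + T² - m)
g(l) = -30 - 6*l + 6*l² (g(l) = 6*(-5 + l² - l) = -30 - 6*l + 6*l²)
G*g(B) = 6*(-30 - 6*(-13) + 6*(-13)²) = 6*(-30 + 78 + 6*169) = 6*(-30 + 78 + 1014) = 6*1062 = 6372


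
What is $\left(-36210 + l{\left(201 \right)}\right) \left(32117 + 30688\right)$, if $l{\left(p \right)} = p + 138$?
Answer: $-2252878155$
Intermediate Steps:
$l{\left(p \right)} = 138 + p$
$\left(-36210 + l{\left(201 \right)}\right) \left(32117 + 30688\right) = \left(-36210 + \left(138 + 201\right)\right) \left(32117 + 30688\right) = \left(-36210 + 339\right) 62805 = \left(-35871\right) 62805 = -2252878155$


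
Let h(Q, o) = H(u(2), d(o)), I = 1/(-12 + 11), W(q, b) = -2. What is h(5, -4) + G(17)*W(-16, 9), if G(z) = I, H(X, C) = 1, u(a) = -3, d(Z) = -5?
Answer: 3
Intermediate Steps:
I = -1 (I = 1/(-1) = -1)
G(z) = -1
h(Q, o) = 1
h(5, -4) + G(17)*W(-16, 9) = 1 - 1*(-2) = 1 + 2 = 3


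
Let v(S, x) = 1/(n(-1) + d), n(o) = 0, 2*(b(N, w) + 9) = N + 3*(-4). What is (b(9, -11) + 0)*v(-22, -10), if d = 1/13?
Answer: -273/2 ≈ -136.50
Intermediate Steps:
b(N, w) = -15 + N/2 (b(N, w) = -9 + (N + 3*(-4))/2 = -9 + (N - 12)/2 = -9 + (-12 + N)/2 = -9 + (-6 + N/2) = -15 + N/2)
d = 1/13 ≈ 0.076923
v(S, x) = 13 (v(S, x) = 1/(0 + 1/13) = 1/(1/13) = 13)
(b(9, -11) + 0)*v(-22, -10) = ((-15 + (½)*9) + 0)*13 = ((-15 + 9/2) + 0)*13 = (-21/2 + 0)*13 = -21/2*13 = -273/2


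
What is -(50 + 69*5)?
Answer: -395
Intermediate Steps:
-(50 + 69*5) = -(50 + 345) = -1*395 = -395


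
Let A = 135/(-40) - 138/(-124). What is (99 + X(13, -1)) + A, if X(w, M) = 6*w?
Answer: 43335/248 ≈ 174.74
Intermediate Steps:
A = -561/248 (A = 135*(-1/40) - 138*(-1/124) = -27/8 + 69/62 = -561/248 ≈ -2.2621)
(99 + X(13, -1)) + A = (99 + 6*13) - 561/248 = (99 + 78) - 561/248 = 177 - 561/248 = 43335/248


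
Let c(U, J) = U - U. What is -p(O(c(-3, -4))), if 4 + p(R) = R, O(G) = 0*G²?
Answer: 4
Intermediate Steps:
c(U, J) = 0
O(G) = 0
p(R) = -4 + R
-p(O(c(-3, -4))) = -(-4 + 0) = -1*(-4) = 4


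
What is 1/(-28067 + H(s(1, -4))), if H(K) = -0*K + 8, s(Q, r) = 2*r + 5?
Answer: -1/28059 ≈ -3.5639e-5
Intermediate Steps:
s(Q, r) = 5 + 2*r
H(K) = 8 (H(K) = -5*0 + 8 = 0 + 8 = 8)
1/(-28067 + H(s(1, -4))) = 1/(-28067 + 8) = 1/(-28059) = -1/28059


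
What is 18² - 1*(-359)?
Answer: 683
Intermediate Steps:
18² - 1*(-359) = 324 + 359 = 683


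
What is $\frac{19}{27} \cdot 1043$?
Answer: $\frac{19817}{27} \approx 733.96$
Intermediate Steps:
$\frac{19}{27} \cdot 1043 = \frac{19817}{27}$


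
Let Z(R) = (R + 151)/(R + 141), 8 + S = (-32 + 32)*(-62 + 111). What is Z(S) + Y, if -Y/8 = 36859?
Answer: -39217833/133 ≈ -2.9487e+5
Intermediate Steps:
Y = -294872 (Y = -8*36859 = -294872)
S = -8 (S = -8 + (-32 + 32)*(-62 + 111) = -8 + 0*49 = -8 + 0 = -8)
Z(R) = (151 + R)/(141 + R)
Z(S) + Y = (151 - 8)/(141 - 8) - 294872 = 143/133 - 294872 = -39217833/133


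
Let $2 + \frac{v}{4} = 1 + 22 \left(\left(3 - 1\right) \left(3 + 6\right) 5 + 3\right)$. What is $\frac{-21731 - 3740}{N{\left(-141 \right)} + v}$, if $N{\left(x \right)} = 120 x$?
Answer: $\frac{25471}{8740} \approx 2.9143$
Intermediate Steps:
$v = 8180$ ($v = -8 + 4 \left(1 + 22 \left(\left(3 - 1\right) \left(3 + 6\right) 5 + 3\right)\right) = -8 + 4 \left(1 + 22 \left(2 \cdot 9 \cdot 5 + 3\right)\right) = -8 + 4 \left(1 + 22 \left(18 \cdot 5 + 3\right)\right) = -8 + 4 \left(1 + 22 \left(90 + 3\right)\right) = -8 + 4 \left(1 + 22 \cdot 93\right) = -8 + 4 \left(1 + 2046\right) = -8 + 4 \cdot 2047 = -8 + 8188 = 8180$)
$\frac{-21731 - 3740}{N{\left(-141 \right)} + v} = \frac{-21731 - 3740}{120 \left(-141\right) + 8180} = - \frac{25471}{-16920 + 8180} = - \frac{25471}{-8740} = \left(-25471\right) \left(- \frac{1}{8740}\right) = \frac{25471}{8740}$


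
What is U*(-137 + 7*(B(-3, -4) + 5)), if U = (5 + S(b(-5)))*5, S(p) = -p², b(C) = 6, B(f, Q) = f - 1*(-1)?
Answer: 17980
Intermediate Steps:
B(f, Q) = 1 + f (B(f, Q) = f + 1 = 1 + f)
U = -155 (U = (5 - 1*6²)*5 = (5 - 1*36)*5 = (5 - 36)*5 = -31*5 = -155)
U*(-137 + 7*(B(-3, -4) + 5)) = -155*(-137 + 7*((1 - 3) + 5)) = -155*(-137 + 7*(-2 + 5)) = -155*(-137 + 7*3) = -155*(-137 + 21) = -155*(-116) = 17980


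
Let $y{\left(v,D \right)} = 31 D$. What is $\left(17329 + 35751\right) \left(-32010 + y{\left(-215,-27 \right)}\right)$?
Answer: $-1743518760$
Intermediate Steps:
$\left(17329 + 35751\right) \left(-32010 + y{\left(-215,-27 \right)}\right) = \left(17329 + 35751\right) \left(-32010 + 31 \left(-27\right)\right) = 53080 \left(-32010 - 837\right) = 53080 \left(-32847\right) = -1743518760$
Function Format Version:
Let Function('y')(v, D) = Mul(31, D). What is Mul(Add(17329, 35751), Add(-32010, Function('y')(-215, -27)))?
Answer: -1743518760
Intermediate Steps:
Mul(Add(17329, 35751), Add(-32010, Function('y')(-215, -27))) = Mul(Add(17329, 35751), Add(-32010, Mul(31, -27))) = Mul(53080, Add(-32010, -837)) = Mul(53080, -32847) = -1743518760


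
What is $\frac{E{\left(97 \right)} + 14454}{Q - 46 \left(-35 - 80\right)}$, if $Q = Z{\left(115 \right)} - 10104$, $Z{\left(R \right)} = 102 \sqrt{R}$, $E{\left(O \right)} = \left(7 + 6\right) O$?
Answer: $- \frac{37826005}{10989068} - \frac{801465 \sqrt{115}}{10989068} \approx -4.2243$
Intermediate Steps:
$E{\left(O \right)} = 13 O$
$Q = -10104 + 102 \sqrt{115}$ ($Q = 102 \sqrt{115} - 10104 = -10104 + 102 \sqrt{115} \approx -9010.2$)
$\frac{E{\left(97 \right)} + 14454}{Q - 46 \left(-35 - 80\right)} = \frac{13 \cdot 97 + 14454}{\left(-10104 + 102 \sqrt{115}\right) - 46 \left(-35 - 80\right)} = \frac{1261 + 14454}{\left(-10104 + 102 \sqrt{115}\right) - -5290} = \frac{15715}{\left(-10104 + 102 \sqrt{115}\right) + 5290} = \frac{15715}{-4814 + 102 \sqrt{115}}$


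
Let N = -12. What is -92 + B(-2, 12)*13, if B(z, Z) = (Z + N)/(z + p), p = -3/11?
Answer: -92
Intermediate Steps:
p = -3/11 (p = -3*1/11 = -3/11 ≈ -0.27273)
B(z, Z) = (-12 + Z)/(-3/11 + z) (B(z, Z) = (Z - 12)/(z - 3/11) = (-12 + Z)/(-3/11 + z))
-92 + B(-2, 12)*13 = -92 + (11*(-12 + 12)/(-3 + 11*(-2)))*13 = -92 + (11*0/(-3 - 22))*13 = -92 + (11*0/(-25))*13 = -92 + (11*(-1/25)*0)*13 = -92 + 0*13 = -92 + 0 = -92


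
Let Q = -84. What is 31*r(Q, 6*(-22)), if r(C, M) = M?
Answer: -4092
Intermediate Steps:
31*r(Q, 6*(-22)) = 31*(6*(-22)) = 31*(-132) = -4092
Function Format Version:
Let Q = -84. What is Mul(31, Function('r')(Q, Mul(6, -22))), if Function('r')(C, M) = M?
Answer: -4092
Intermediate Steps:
Mul(31, Function('r')(Q, Mul(6, -22))) = Mul(31, Mul(6, -22)) = Mul(31, -132) = -4092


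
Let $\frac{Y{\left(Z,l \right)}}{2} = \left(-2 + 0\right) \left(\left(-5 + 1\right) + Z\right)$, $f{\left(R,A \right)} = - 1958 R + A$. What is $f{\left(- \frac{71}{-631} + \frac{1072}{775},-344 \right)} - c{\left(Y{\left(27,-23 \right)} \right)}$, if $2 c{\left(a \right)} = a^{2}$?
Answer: $- \frac{3669971206}{489025} \approx -7504.7$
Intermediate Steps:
$f{\left(R,A \right)} = A - 1958 R$
$Y{\left(Z,l \right)} = 16 - 4 Z$ ($Y{\left(Z,l \right)} = 2 \left(-2 + 0\right) \left(\left(-5 + 1\right) + Z\right) = 2 \left(- 2 \left(-4 + Z\right)\right) = 2 \left(8 - 2 Z\right) = 16 - 4 Z$)
$c{\left(a \right)} = \frac{a^{2}}{2}$
$f{\left(- \frac{71}{-631} + \frac{1072}{775},-344 \right)} - c{\left(Y{\left(27,-23 \right)} \right)} = \left(-344 - 1958 \left(- \frac{71}{-631} + \frac{1072}{775}\right)\right) - \frac{\left(16 - 108\right)^{2}}{2} = \left(-344 - 1958 \left(\left(-71\right) \left(- \frac{1}{631}\right) + 1072 \cdot \frac{1}{775}\right)\right) - \frac{\left(16 - 108\right)^{2}}{2} = \left(-344 - 1958 \left(\frac{71}{631} + \frac{1072}{775}\right)\right) - \frac{\left(-92\right)^{2}}{2} = \left(-344 - \frac{1432192806}{489025}\right) - \frac{1}{2} \cdot 8464 = \left(-344 - \frac{1432192806}{489025}\right) - 4232 = - \frac{1600417406}{489025} - 4232 = - \frac{3669971206}{489025}$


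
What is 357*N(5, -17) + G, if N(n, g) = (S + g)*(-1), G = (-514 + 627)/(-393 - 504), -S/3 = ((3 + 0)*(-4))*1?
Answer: -6084464/897 ≈ -6783.1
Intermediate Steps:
S = 36 (S = -3*(3 + 0)*(-4) = -3*3*(-4) = -(-36) = -3*(-12) = 36)
G = -113/897 (G = 113/(-897) = 113*(-1/897) = -113/897 ≈ -0.12598)
N(n, g) = -36 - g (N(n, g) = (36 + g)*(-1) = -36 - g)
357*N(5, -17) + G = 357*(-36 - 1*(-17)) - 113/897 = 357*(-36 + 17) - 113/897 = 357*(-19) - 113/897 = -6783 - 113/897 = -6084464/897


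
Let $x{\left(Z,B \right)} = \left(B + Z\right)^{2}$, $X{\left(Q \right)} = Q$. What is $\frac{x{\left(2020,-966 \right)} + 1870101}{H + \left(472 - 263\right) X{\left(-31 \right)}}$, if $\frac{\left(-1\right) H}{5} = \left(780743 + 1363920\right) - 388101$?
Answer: $- \frac{2981017}{8789289} \approx -0.33916$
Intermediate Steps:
$H = -8782810$ ($H = - 5 \left(\left(780743 + 1363920\right) - 388101\right) = - 5 \left(2144663 - 388101\right) = \left(-5\right) 1756562 = -8782810$)
$\frac{x{\left(2020,-966 \right)} + 1870101}{H + \left(472 - 263\right) X{\left(-31 \right)}} = \frac{\left(-966 + 2020\right)^{2} + 1870101}{-8782810 + \left(472 - 263\right) \left(-31\right)} = \frac{1054^{2} + 1870101}{-8782810 + 209 \left(-31\right)} = \frac{1110916 + 1870101}{-8782810 - 6479} = \frac{2981017}{-8789289} = 2981017 \left(- \frac{1}{8789289}\right) = - \frac{2981017}{8789289}$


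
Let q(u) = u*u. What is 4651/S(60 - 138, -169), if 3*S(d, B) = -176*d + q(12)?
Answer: 4651/4624 ≈ 1.0058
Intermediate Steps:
q(u) = u²
S(d, B) = 48 - 176*d/3 (S(d, B) = (-176*d + 12²)/3 = (-176*d + 144)/3 = (144 - 176*d)/3 = 48 - 176*d/3)
4651/S(60 - 138, -169) = 4651/(48 - 176*(60 - 138)/3) = 4651/(48 - 176/3*(-78)) = 4651/(48 + 4576) = 4651/4624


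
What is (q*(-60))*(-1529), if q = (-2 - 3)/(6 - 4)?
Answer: -229350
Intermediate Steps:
q = -5/2 ≈ -2.5000
(q*(-60))*(-1529) = -5/2*(-60)*(-1529) = 150*(-1529) = -229350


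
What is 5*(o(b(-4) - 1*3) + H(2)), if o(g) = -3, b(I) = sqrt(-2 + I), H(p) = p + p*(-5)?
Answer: -55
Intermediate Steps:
H(p) = -4*p (H(p) = p - 5*p = -4*p)
5*(o(b(-4) - 1*3) + H(2)) = 5*(-3 - 4*2) = 5*(-3 - 8) = 5*(-11) = -55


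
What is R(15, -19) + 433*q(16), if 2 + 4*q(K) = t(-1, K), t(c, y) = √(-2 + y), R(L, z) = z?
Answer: -471/2 + 433*√14/4 ≈ 169.53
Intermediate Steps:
q(K) = -½ + √(-2 + K)/4
R(15, -19) + 433*q(16) = -19 + 433*(-½ + √(-2 + 16)/4) = -19 + 433*(-½ + √14/4) = -19 + (-433/2 + 433*√14/4) = -471/2 + 433*√14/4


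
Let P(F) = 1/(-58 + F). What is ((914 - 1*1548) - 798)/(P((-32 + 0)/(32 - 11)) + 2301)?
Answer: -1790000/2876229 ≈ -0.62234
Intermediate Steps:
((914 - 1*1548) - 798)/(P((-32 + 0)/(32 - 11)) + 2301) = ((914 - 1*1548) - 798)/(1/(-58 + (-32 + 0)/(32 - 11)) + 2301) = ((914 - 1548) - 798)/(1/(-58 - 32/21) + 2301) = (-634 - 798)/(1/(-58 - 32*1/21) + 2301) = -1432/(1/(-58 - 32/21) + 2301) = -1432/(1/(-1250/21) + 2301) = -1432/(-21/1250 + 2301) = -1432/2876229/1250 = -1432*1250/2876229 = -1790000/2876229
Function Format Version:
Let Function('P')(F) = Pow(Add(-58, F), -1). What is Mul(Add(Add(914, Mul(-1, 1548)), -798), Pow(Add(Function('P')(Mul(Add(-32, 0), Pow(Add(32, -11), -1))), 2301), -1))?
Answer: Rational(-1790000, 2876229) ≈ -0.62234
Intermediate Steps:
Mul(Add(Add(914, Mul(-1, 1548)), -798), Pow(Add(Function('P')(Mul(Add(-32, 0), Pow(Add(32, -11), -1))), 2301), -1)) = Mul(Add(Add(914, Mul(-1, 1548)), -798), Pow(Add(Pow(Add(-58, Mul(Add(-32, 0), Pow(Add(32, -11), -1))), -1), 2301), -1)) = Mul(Add(Add(914, -1548), -798), Pow(Add(Pow(Add(-58, Mul(-32, Pow(21, -1))), -1), 2301), -1)) = Mul(Add(-634, -798), Pow(Add(Pow(Add(-58, Mul(-32, Rational(1, 21))), -1), 2301), -1)) = Mul(-1432, Pow(Add(Pow(Add(-58, Rational(-32, 21)), -1), 2301), -1)) = Mul(-1432, Pow(Add(Pow(Rational(-1250, 21), -1), 2301), -1)) = Mul(-1432, Pow(Add(Rational(-21, 1250), 2301), -1)) = Mul(-1432, Pow(Rational(2876229, 1250), -1)) = Mul(-1432, Rational(1250, 2876229)) = Rational(-1790000, 2876229)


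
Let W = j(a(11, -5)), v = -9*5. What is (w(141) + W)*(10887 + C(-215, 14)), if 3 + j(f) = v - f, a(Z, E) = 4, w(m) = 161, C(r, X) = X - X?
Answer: 1186683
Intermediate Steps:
v = -45
C(r, X) = 0
j(f) = -48 - f (j(f) = -3 + (-45 - f) = -48 - f)
W = -52 (W = -48 - 1*4 = -48 - 4 = -52)
(w(141) + W)*(10887 + C(-215, 14)) = (161 - 52)*(10887 + 0) = 109*10887 = 1186683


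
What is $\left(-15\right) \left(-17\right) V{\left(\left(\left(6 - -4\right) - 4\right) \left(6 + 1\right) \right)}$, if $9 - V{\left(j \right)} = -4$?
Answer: $3315$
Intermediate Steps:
$V{\left(j \right)} = 13$ ($V{\left(j \right)} = 9 - -4 = 9 + 4 = 13$)
$\left(-15\right) \left(-17\right) V{\left(\left(\left(6 - -4\right) - 4\right) \left(6 + 1\right) \right)} = \left(-15\right) \left(-17\right) 13 = 255 \cdot 13 = 3315$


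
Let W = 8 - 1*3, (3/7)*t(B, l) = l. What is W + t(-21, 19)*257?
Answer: 34196/3 ≈ 11399.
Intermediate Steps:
t(B, l) = 7*l/3
W = 5 (W = 8 - 3 = 5)
W + t(-21, 19)*257 = 5 + ((7/3)*19)*257 = 5 + (133/3)*257 = 5 + 34181/3 = 34196/3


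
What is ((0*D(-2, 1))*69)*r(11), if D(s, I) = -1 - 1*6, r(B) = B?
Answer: 0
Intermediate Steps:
D(s, I) = -7 (D(s, I) = -1 - 6 = -7)
((0*D(-2, 1))*69)*r(11) = ((0*(-7))*69)*11 = (0*69)*11 = 0*11 = 0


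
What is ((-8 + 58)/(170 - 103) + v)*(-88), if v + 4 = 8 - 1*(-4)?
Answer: -51568/67 ≈ -769.67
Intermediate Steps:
v = 8 (v = -4 + (8 - 1*(-4)) = -4 + (8 + 4) = -4 + 12 = 8)
((-8 + 58)/(170 - 103) + v)*(-88) = ((-8 + 58)/(170 - 103) + 8)*(-88) = (50/67 + 8)*(-88) = (586/67)*(-88) = -51568/67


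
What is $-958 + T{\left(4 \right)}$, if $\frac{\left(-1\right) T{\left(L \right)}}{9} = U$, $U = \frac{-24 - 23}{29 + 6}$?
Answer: $- \frac{33107}{35} \approx -945.91$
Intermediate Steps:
$U = - \frac{47}{35} \approx -1.3429$
$T{\left(L \right)} = \frac{423}{35}$ ($T{\left(L \right)} = \left(-9\right) \left(- \frac{47}{35}\right) = \frac{423}{35}$)
$-958 + T{\left(4 \right)} = -958 + \frac{423}{35} = - \frac{33107}{35}$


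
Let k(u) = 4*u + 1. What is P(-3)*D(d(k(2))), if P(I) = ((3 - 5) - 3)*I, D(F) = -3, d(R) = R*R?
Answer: -45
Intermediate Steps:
k(u) = 1 + 4*u
d(R) = R²
P(I) = -5*I (P(I) = (-2 - 3)*I = -5*I)
P(-3)*D(d(k(2))) = -5*(-3)*(-3) = 15*(-3) = -45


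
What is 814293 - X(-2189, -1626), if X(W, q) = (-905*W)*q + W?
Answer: 3221995652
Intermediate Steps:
X(W, q) = W - 905*W*q (X(W, q) = -905*W*q + W = W - 905*W*q)
814293 - X(-2189, -1626) = 814293 - (-2189)*(1 - 905*(-1626)) = 814293 - (-2189)*(1 + 1471530) = 814293 - (-2189)*1471531 = 814293 - 1*(-3221181359) = 814293 + 3221181359 = 3221995652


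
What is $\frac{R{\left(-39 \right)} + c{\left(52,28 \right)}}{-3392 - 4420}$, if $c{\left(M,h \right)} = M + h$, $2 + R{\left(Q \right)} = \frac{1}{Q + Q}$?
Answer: $- \frac{869}{87048} \approx -0.009983$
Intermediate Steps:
$R{\left(Q \right)} = -2 + \frac{1}{2 Q}$ ($R{\left(Q \right)} = -2 + \frac{1}{Q + Q} = -2 + \frac{1}{2 Q}$)
$\frac{R{\left(-39 \right)} + c{\left(52,28 \right)}}{-3392 - 4420} = \frac{\left(-2 + \frac{1}{2 \left(-39\right)}\right) + \left(52 + 28\right)}{-3392 - 4420} = \frac{\left(-2 + \frac{1}{2} \left(- \frac{1}{39}\right)\right) + 80}{-7812} = \left(\left(-2 - \frac{1}{78}\right) + 80\right) \left(- \frac{1}{7812}\right) = \left(- \frac{157}{78} + 80\right) \left(- \frac{1}{7812}\right) = \frac{6083}{78} \left(- \frac{1}{7812}\right) = - \frac{869}{87048}$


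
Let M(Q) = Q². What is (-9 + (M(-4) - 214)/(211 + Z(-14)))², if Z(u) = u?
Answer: 3884841/38809 ≈ 100.10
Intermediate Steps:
(-9 + (M(-4) - 214)/(211 + Z(-14)))² = (-9 + ((-4)² - 214)/(211 - 14))² = (-9 + (16 - 214)/197)² = (-9 - 198*1/197)² = (-9 - 198/197)² = (-1971/197)² = 3884841/38809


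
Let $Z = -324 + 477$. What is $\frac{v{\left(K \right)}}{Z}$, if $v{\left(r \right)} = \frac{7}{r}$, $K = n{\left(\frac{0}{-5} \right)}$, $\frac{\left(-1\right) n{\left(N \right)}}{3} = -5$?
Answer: $\frac{7}{2295} \approx 0.0030501$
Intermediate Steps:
$n{\left(N \right)} = 15$ ($n{\left(N \right)} = \left(-3\right) \left(-5\right) = 15$)
$K = 15$
$Z = 153$
$\frac{v{\left(K \right)}}{Z} = \frac{7 \cdot \frac{1}{15}}{153} = 7 \cdot \frac{1}{15} \cdot \frac{1}{153} = \frac{7}{15} \cdot \frac{1}{153} = \frac{7}{2295}$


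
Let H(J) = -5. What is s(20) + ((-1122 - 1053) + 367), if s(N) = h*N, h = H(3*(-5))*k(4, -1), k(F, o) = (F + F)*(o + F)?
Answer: -4208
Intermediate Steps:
k(F, o) = 2*F*(F + o) (k(F, o) = (2*F)*(F + o) = 2*F*(F + o))
h = -120 (h = -10*4*(4 - 1) = -10*4*3 = -5*24 = -120)
s(N) = -120*N
s(20) + ((-1122 - 1053) + 367) = -120*20 + ((-1122 - 1053) + 367) = -2400 + (-2175 + 367) = -2400 - 1808 = -4208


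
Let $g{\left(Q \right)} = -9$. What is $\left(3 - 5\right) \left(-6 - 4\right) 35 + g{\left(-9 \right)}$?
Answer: $691$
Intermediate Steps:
$\left(3 - 5\right) \left(-6 - 4\right) 35 + g{\left(-9 \right)} = \left(3 - 5\right) \left(-6 - 4\right) 35 - 9 = \left(-2\right) \left(-10\right) 35 - 9 = 20 \cdot 35 - 9 = 700 - 9 = 691$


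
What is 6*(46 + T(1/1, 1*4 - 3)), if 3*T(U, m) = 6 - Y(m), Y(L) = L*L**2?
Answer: 286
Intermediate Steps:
Y(L) = L**3
T(U, m) = 2 - m**3/3 (T(U, m) = (6 - m**3)/3 = 2 - m**3/3)
6*(46 + T(1/1, 1*4 - 3)) = 6*(46 + (2 - (1*4 - 3)**3/3)) = 6*(46 + (2 - (4 - 3)**3/3)) = 6*(46 + (2 - 1/3*1**3)) = 6*(46 + (2 - 1/3*1)) = 6*(46 + (2 - 1/3)) = 6*(46 + 5/3) = 6*(143/3) = 286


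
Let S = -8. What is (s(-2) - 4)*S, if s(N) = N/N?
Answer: 24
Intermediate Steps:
s(N) = 1
(s(-2) - 4)*S = (1 - 4)*(-8) = -3*(-8) = 24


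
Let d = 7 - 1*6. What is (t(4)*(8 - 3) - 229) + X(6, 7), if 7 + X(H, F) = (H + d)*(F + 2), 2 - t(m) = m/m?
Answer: -168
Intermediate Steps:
d = 1 (d = 7 - 6 = 1)
t(m) = 1 (t(m) = 2 - m/m = 2 - 1*1 = 2 - 1 = 1)
X(H, F) = -7 + (1 + H)*(2 + F) (X(H, F) = -7 + (H + 1)*(F + 2) = -7 + (1 + H)*(2 + F))
(t(4)*(8 - 3) - 229) + X(6, 7) = (1*(8 - 3) - 229) + (-5 + 7 + 2*6 + 7*6) = (1*5 - 229) + (-5 + 7 + 12 + 42) = (5 - 229) + 56 = -224 + 56 = -168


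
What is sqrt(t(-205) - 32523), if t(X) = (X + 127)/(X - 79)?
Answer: I*sqrt(655788234)/142 ≈ 180.34*I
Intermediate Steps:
t(X) = (127 + X)/(-79 + X)
sqrt(t(-205) - 32523) = sqrt((127 - 205)/(-79 - 205) - 32523) = sqrt(-78/(-284) - 32523) = sqrt(-1/284*(-78) - 32523) = sqrt(39/142 - 32523) = sqrt(-4618227/142) = I*sqrt(655788234)/142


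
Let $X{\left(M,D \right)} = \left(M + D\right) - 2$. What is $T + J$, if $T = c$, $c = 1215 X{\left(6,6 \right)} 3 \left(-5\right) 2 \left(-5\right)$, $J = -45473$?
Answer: $1777027$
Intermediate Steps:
$X{\left(M,D \right)} = -2 + D + M$ ($X{\left(M,D \right)} = \left(D + M\right) - 2 = -2 + D + M$)
$c = 1822500$ ($c = 1215 \left(-2 + 6 + 6\right) 3 \left(-5\right) 2 \left(-5\right) = 1215 \cdot 10 \cdot 3 \left(-5\right) 2 \left(-5\right) = 1215 \cdot 30 \left(-5\right) 2 \left(-5\right) = 1215 \left(-150\right) 2 \left(-5\right) = 1215 \left(\left(-300\right) \left(-5\right)\right) = 1215 \cdot 1500 = 1822500$)
$T = 1822500$
$T + J = 1822500 - 45473 = 1777027$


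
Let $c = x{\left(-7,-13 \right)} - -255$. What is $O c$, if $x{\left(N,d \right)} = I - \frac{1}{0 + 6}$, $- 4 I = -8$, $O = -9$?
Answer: $- \frac{4623}{2} \approx -2311.5$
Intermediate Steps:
$I = 2$ ($I = \left(- \frac{1}{4}\right) \left(-8\right) = 2$)
$x{\left(N,d \right)} = \frac{11}{6}$ ($x{\left(N,d \right)} = 2 - \frac{1}{0 + 6} = 2 - \frac{1}{6} = \frac{11}{6}$)
$c = \frac{1541}{6}$ ($c = \frac{11}{6} - -255 = \frac{11}{6} + 255 = \frac{1541}{6} \approx 256.83$)
$O c = \left(-9\right) \frac{1541}{6} = - \frac{4623}{2}$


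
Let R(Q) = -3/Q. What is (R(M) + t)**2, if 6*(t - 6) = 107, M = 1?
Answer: 15625/36 ≈ 434.03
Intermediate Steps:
t = 143/6 (t = 6 + (1/6)*107 = 6 + 107/6 = 143/6 ≈ 23.833)
(R(M) + t)**2 = (-3/1 + 143/6)**2 = (-3*1 + 143/6)**2 = (-3 + 143/6)**2 = (125/6)**2 = 15625/36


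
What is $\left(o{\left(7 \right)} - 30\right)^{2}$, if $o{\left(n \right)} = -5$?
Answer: $1225$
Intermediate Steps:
$\left(o{\left(7 \right)} - 30\right)^{2} = \left(-5 - 30\right)^{2} = \left(-35\right)^{2} = 1225$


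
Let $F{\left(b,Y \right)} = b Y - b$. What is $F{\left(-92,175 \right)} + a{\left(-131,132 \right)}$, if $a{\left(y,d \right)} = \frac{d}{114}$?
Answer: $- \frac{304130}{19} \approx -16007.0$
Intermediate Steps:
$F{\left(b,Y \right)} = - b + Y b$ ($F{\left(b,Y \right)} = Y b - b = - b + Y b$)
$a{\left(y,d \right)} = \frac{d}{114}$ ($a{\left(y,d \right)} = d \frac{1}{114} = \frac{d}{114}$)
$F{\left(-92,175 \right)} + a{\left(-131,132 \right)} = - 92 \left(-1 + 175\right) + \frac{1}{114} \cdot 132 = \left(-92\right) 174 + \frac{22}{19} = -16008 + \frac{22}{19} = - \frac{304130}{19}$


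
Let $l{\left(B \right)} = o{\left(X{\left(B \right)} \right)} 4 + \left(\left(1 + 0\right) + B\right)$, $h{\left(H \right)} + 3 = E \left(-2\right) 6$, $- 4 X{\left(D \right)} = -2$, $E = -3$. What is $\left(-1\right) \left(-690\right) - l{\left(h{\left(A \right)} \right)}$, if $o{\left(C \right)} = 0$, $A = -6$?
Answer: $656$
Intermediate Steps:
$X{\left(D \right)} = \frac{1}{2}$ ($X{\left(D \right)} = \left(- \frac{1}{4}\right) \left(-2\right) = \frac{1}{2}$)
$h{\left(H \right)} = 33$ ($h{\left(H \right)} = -3 + \left(-3\right) \left(-2\right) 6 = -3 + 6 \cdot 6 = -3 + 36 = 33$)
$l{\left(B \right)} = 1 + B$ ($l{\left(B \right)} = 0 \cdot 4 + \left(\left(1 + 0\right) + B\right) = 0 + \left(1 + B\right) = 1 + B$)
$\left(-1\right) \left(-690\right) - l{\left(h{\left(A \right)} \right)} = \left(-1\right) \left(-690\right) - \left(1 + 33\right) = 690 - 34 = 656$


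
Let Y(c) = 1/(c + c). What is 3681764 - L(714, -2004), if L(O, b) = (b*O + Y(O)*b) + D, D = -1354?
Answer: 608563073/119 ≈ 5.1140e+6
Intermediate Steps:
Y(c) = 1/(2*c)
L(O, b) = -1354 + O*b + b/(2*O) (L(O, b) = (b*O + (1/(2*O))*b) - 1354 = (O*b + b/(2*O)) - 1354 = -1354 + O*b + b/(2*O))
3681764 - L(714, -2004) = 3681764 - (-1354 + 714*(-2004) + (½)*(-2004)/714) = 3681764 - (-1354 - 1430856 + (½)*(-2004)*(1/714)) = 3681764 - (-1354 - 1430856 - 167/119) = 3681764 - 1*(-170433157/119) = 3681764 + 170433157/119 = 608563073/119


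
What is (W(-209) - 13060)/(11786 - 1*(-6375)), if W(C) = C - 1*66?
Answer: -105/143 ≈ -0.73427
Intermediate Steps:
W(C) = -66 + C (W(C) = C - 66 = -66 + C)
(W(-209) - 13060)/(11786 - 1*(-6375)) = ((-66 - 209) - 13060)/(11786 - 1*(-6375)) = (-275 - 13060)/(11786 + 6375) = -13335/18161 = -13335*1/18161 = -105/143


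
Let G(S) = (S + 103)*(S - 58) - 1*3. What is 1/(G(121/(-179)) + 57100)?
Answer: 32041/1637072029 ≈ 1.9572e-5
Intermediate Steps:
G(S) = -3 + (-58 + S)*(103 + S) (G(S) = (103 + S)*(-58 + S) - 3 = (-58 + S)*(103 + S) - 3 = -3 + (-58 + S)*(103 + S))
1/(G(121/(-179)) + 57100) = 1/((-5977 + (121/(-179))² + 45*(121/(-179))) + 57100) = 1/((-5977 + (121*(-1/179))² + 45*(121*(-1/179))) + 57100) = 1/((-5977 + (-121/179)² + 45*(-121/179)) + 57100) = 1/((-5977 + 14641/32041 - 5445/179) + 57100) = 1/(-192469071/32041 + 57100) = 1/(1637072029/32041) = 32041/1637072029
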